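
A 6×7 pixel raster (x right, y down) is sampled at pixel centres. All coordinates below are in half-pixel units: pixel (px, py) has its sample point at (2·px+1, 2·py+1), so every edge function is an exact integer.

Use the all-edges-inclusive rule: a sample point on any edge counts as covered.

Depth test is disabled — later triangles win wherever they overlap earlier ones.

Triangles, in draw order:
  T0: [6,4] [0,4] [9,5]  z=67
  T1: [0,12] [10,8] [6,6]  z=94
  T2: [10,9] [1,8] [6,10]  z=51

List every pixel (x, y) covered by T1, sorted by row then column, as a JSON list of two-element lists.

T0:
  2·area = 6  (B↔C swapped to make it positive)
  edge (6, 4)→(9, 5): d=(3,1) inclusive
  edge (9, 5)→(0, 4): d=(-9,-1) inclusive
  edge (0, 4)→(6, 4): d=(6,0) inclusive
    (1,1)@(3, 3): e=[0,12,-6] → .  [on edge]
    (4,2)@(9, 5): e=[0,0,6] → X  [on edge]
    (5,2)@(11, 5): e=[-2,2,6] → .
    (4,3)@(9, 7): e=[6,-18,18] → .
  covered (1 px):
    . . . . . .
    . . . . . .
    . . . . X .
    . . . . . .
    . . . . . .
    . . . . . .
    . . . . . .
T1:
  2·area = 36  (B↔C swapped to make it positive)
  edge (0, 12)→(6, 6): d=(6,-6) inclusive
  edge (6, 6)→(10, 8): d=(4,2) inclusive
  edge (10, 8)→(0, 12): d=(-10,4) inclusive
    (5,0)@(11, 1): e=[0,-30,66] → .  [on edge]
    (4,1)@(9, 3): e=[0,-18,54] → .  [on edge]
    (3,2)@(7, 5): e=[0,-6,42] → .  [on edge]
    (2,3)@(5, 7): e=[0,6,30] → X  [on edge]
    (3,3)@(7, 7): e=[12,2,22] → X
    (4,3)@(9, 7): e=[24,-2,14] → .
    (1,4)@(3, 9): e=[0,18,18] → X  [on edge]
    (4,4)@(9, 9): e=[36,6,-6] → .
    (0,5)@(1, 11): e=[0,30,6] → X  [on edge]
    (1,5)@(3, 11): e=[12,26,-2] → .
    (2,5)@(5, 11): e=[24,22,-10] → .
    (3,5)@(7, 11): e=[36,18,-18] → .
  covered (6 px):
    . . . . . .
    . . . . . .
    . . . . . .
    . . X X . .
    . X X X . .
    X . . . . .
    . . . . . .
T2:
  2·area = 13  (B↔C swapped to make it positive)
  edge (10, 9)→(6, 10): d=(-4,1) inclusive
  edge (6, 10)→(1, 8): d=(-5,-2) inclusive
  edge (1, 8)→(10, 9): d=(9,1) inclusive
    (2,4)@(5, 9): e=[5,3,5] → X
    (3,4)@(7, 9): e=[3,7,3] → X
    (4,4)@(9, 9): e=[1,11,1] → X
    (5,4)@(11, 9): e=[-1,15,-1] → .
    (2,5)@(5, 11): e=[-3,-7,23] → .
    (3,5)@(7, 11): e=[-5,-3,21] → .
    (4,5)@(9, 11): e=[-7,1,19] → .
  covered (3 px):
    . . . . . .
    . . . . . .
    . . . . . .
    . . . . . .
    . . X X X .
    . . . . . .
    . . . . . .

Final: [[2,3],[3,3],[1,4],[2,4],[3,4],[0,5]]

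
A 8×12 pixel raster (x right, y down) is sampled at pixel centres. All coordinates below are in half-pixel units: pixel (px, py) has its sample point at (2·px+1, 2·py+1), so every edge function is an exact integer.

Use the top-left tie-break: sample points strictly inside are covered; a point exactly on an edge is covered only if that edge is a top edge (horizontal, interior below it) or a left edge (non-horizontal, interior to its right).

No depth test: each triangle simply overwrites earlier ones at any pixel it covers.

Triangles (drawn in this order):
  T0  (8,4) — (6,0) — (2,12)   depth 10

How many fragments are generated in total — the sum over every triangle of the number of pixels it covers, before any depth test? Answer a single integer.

T0:
  2·area = 40  (B↔C swapped to make it positive)
  edge (8, 4)→(2, 12): d=(-6,8) right/bottom  bias=-1
  edge (2, 12)→(6, 0): d=(4,-12) top-left  bias=+0
  edge (6, 0)→(8, 4): d=(2,4) right/bottom  bias=-1
    (2,1)@(5, 3): e=[30,0,10] → X  [on edge]
    (3,1)@(7, 3): e=[14,24,2] → X
    (4,1)@(9, 3): e=[-2,48,-6] → .
    (2,2)@(5, 5): e=[18,8,14] → X
    (4,2)@(9, 5): e=[-14,56,-2] → .
    (2,3)@(5, 7): e=[6,16,18] → X
    (3,3)@(7, 7): e=[-10,40,10] → .
    (1,4)@(3, 9): e=[10,0,30] → X  [on edge]
    (2,4)@(5, 9): e=[-6,24,22] → .
    (1,5)@(3, 11): e=[-2,8,34] → .
    (0,7)@(1, 15): e=[-10,0,50] → .  [on edge]
  covered (6 px):
    . . . . . . . .
    . . X X . . . .
    . . X X . . . .
    . . X . . . . .
    . X . . . . . .
    . . . . . . . .
    . . . . . . . .
    . . . . . . . .
    . . . . . . . .
    . . . . . . . .
    . . . . . . . .
    . . . . . . . .

Final: 6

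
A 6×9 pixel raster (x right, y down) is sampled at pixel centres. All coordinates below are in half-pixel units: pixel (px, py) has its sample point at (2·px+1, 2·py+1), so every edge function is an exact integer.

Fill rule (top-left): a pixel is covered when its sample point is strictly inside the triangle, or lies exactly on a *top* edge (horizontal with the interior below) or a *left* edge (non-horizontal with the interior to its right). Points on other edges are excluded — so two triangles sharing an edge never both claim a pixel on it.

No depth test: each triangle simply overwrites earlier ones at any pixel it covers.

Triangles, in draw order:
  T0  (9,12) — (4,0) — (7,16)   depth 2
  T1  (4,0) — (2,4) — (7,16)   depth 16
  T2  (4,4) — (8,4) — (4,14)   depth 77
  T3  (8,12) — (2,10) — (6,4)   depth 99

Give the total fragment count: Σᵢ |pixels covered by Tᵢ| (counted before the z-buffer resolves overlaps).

T0:
  2·area = 44  (B↔C swapped to make it positive)
  edge (9, 12)→(7, 16): d=(-2,4) right/bottom  bias=-1
  edge (7, 16)→(4, 0): d=(-3,-16) top-left  bias=+0
  edge (4, 0)→(9, 12): d=(5,12) right/bottom  bias=-1
    (2,1)@(5, 3): e=[34,7,3] → X
    (3,1)@(7, 3): e=[26,39,-21] → .
    (2,2)@(5, 5): e=[30,1,13] → X
    (3,2)@(7, 5): e=[22,33,-11] → .
    (2,3)@(5, 7): e=[26,-5,23] → .
    (3,4)@(7, 9): e=[14,21,9] → X
    (4,4)@(9, 9): e=[6,53,-15] → .
    (3,5)@(7, 11): e=[10,15,19] → X
    (4,5)@(9, 11): e=[2,47,-5] → .
    (3,6)@(7, 13): e=[6,9,29] → X
    (4,6)@(9, 13): e=[-2,41,5] → .
    (3,7)@(7, 15): e=[2,3,39] → X
  covered (6 px):
    . . . . . .
    . . X . . .
    . . X . . .
    . . . . . .
    . . . X . .
    . . . X . .
    . . . X . .
    . . . X . .
    . . . . . .
T1:
  2·area = 44  (B↔C swapped to make it positive)
  edge (4, 0)→(7, 16): d=(3,16) right/bottom  bias=-1
  edge (7, 16)→(2, 4): d=(-5,-12) top-left  bias=+0
  edge (2, 4)→(4, 0): d=(2,-4) top-left  bias=+0
    (1,1)@(3, 3): e=[25,17,2] → X
    (2,1)@(5, 3): e=[-7,41,10] → .
    (1,2)@(3, 5): e=[31,7,6] → X
    (2,2)@(5, 5): e=[-1,31,14] → .
    (1,3)@(3, 7): e=[37,-3,10] → .
    (2,3)@(5, 7): e=[5,21,18] → X
    (3,3)@(7, 7): e=[-27,45,26] → .
    (2,4)@(5, 9): e=[11,11,22] → X
    (3,4)@(7, 9): e=[-21,35,30] → .
    (2,5)@(5, 11): e=[17,1,26] → X
    (3,5)@(7, 11): e=[-15,25,34] → .
    (2,6)@(5, 13): e=[23,-9,30] → .
  covered (5 px):
    . . . . . .
    . X . . . .
    . X . . . .
    . . X . . .
    . . X . . .
    . . X . . .
    . . . . . .
    . . . . . .
    . . . . . .
T2:
  2·area = 40
  edge (4, 4)→(8, 4): d=(4,0) top-left  bias=+0
  edge (8, 4)→(4, 14): d=(-4,10) right/bottom  bias=-1
  edge (4, 14)→(4, 4): d=(0,-10) top-left  bias=+0
    (2,2)@(5, 5): e=[4,26,10] → X
    (3,2)@(7, 5): e=[4,6,30] → X
    (4,2)@(9, 5): e=[4,-14,50] → .
    (2,3)@(5, 7): e=[12,18,10] → X
    (3,3)@(7, 7): e=[12,-2,30] → .
    (2,4)@(5, 9): e=[20,10,10] → X
    (3,4)@(7, 9): e=[20,-10,30] → .
    (2,5)@(5, 11): e=[28,2,10] → X
    (3,5)@(7, 11): e=[28,-18,30] → .
    (2,6)@(5, 13): e=[36,-6,10] → .
  covered (5 px):
    . . . . . .
    . . . . . .
    . . X X . .
    . . X . . .
    . . X . . .
    . . X . . .
    . . . . . .
    . . . . . .
    . . . . . .
T3:
  2·area = 44
  edge (8, 12)→(2, 10): d=(-6,-2) top-left  bias=+0
  edge (2, 10)→(6, 4): d=(4,-6) top-left  bias=+0
  edge (6, 4)→(8, 12): d=(2,8) right/bottom  bias=-1
    (2,3)@(5, 7): e=[24,6,14] → X
    (3,3)@(7, 7): e=[28,18,-2] → .
    (1,4)@(3, 9): e=[8,2,34] → X
    (3,4)@(7, 9): e=[16,26,2] → X
    (4,4)@(9, 9): e=[20,38,-14] → .
    (1,5)@(3, 11): e=[-4,10,38] → .
    (2,5)@(5, 11): e=[0,22,22] → X  [on edge]
    (4,5)@(9, 11): e=[8,46,-10] → .
    (2,6)@(5, 13): e=[-12,30,26] → .
    (3,6)@(7, 13): e=[-8,42,10] → .
    (5,6)@(11, 13): e=[0,66,-22] → .  [on edge]
  covered (6 px):
    . . . . . .
    . . . . . .
    . . . . . .
    . . X . . .
    . X X X . .
    . . X X . .
    . . . . . .
    . . . . . .
    . . . . . .

Final: 22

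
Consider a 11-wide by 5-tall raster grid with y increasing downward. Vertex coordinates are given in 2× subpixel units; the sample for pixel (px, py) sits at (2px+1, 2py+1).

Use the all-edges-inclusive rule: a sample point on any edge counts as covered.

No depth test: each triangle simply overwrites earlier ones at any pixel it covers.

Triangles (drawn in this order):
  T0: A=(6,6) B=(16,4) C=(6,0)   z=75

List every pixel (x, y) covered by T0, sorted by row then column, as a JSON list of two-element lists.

T0:
  2·area = 60  (B↔C swapped to make it positive)
  edge (6, 6)→(6, 0): d=(0,-6) inclusive
  edge (6, 0)→(16, 4): d=(10,4) inclusive
  edge (16, 4)→(6, 6): d=(-10,2) inclusive
    (3,0)@(7, 1): e=[6,6,48] → X
    (4,0)@(9, 1): e=[18,-2,44] → .
    (3,1)@(7, 3): e=[6,26,28] → X
    (4,1)@(9, 3): e=[18,18,24] → X
    (5,1)@(11, 3): e=[30,10,20] → X
    (6,1)@(13, 3): e=[42,2,16] → X
    (7,1)@(15, 3): e=[54,-6,12] → .
    (10,1)@(21, 3): e=[90,-30,0] → .  [on edge]
    (3,2)@(7, 5): e=[6,46,8] → X
    (5,2)@(11, 5): e=[30,30,0] → X  [on edge]
    (6,2)@(13, 5): e=[42,22,-4] → .
    (0,3)@(1, 7): e=[-30,90,0] → .  [on edge]
  covered (8 px):
    . . . X . . . . . . .
    . . . X X X X . . . .
    . . . X X X . . . . .
    . . . . . . . . . . .
    . . . . . . . . . . .

Result: [[3,0],[3,1],[4,1],[5,1],[6,1],[3,2],[4,2],[5,2]]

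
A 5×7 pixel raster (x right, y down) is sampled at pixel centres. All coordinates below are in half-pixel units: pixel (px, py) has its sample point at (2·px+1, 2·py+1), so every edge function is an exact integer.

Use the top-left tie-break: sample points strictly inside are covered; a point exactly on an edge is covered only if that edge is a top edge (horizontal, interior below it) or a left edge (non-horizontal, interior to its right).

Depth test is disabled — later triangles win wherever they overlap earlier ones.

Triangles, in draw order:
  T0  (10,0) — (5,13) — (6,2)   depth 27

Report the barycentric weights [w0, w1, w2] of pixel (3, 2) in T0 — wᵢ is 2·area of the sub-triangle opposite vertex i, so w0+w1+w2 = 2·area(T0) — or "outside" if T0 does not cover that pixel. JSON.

T0:
  2·area = 42
  edge (10, 0)→(5, 13): d=(-5,13) right/bottom  bias=-1
  edge (5, 13)→(6, 2): d=(1,-11) top-left  bias=+0
  edge (6, 2)→(10, 0): d=(4,-2) top-left  bias=+0
    (4,0)@(9, 1): e=[8,32,2] → X
    (3,1)@(7, 3): e=[24,12,6] → X
    (4,1)@(9, 3): e=[-2,34,10] → .
    (3,2)@(7, 5): e=[14,14,14] → X
    (4,2)@(9, 5): e=[-12,36,18] → .
    (3,3)@(7, 7): e=[4,16,22] → X
    (4,3)@(9, 7): e=[-22,38,26] → .
    (3,4)@(7, 9): e=[-6,18,30] → .
    (2,6)@(5, 13): e=[0,0,42] → .  [on edge]
  covered (4 px):
    . . . . X
    . . . X .
    . . . X .
    . . . X .
    . . . . .
    . . . . .
    . . . . .

Result: [14,14,14]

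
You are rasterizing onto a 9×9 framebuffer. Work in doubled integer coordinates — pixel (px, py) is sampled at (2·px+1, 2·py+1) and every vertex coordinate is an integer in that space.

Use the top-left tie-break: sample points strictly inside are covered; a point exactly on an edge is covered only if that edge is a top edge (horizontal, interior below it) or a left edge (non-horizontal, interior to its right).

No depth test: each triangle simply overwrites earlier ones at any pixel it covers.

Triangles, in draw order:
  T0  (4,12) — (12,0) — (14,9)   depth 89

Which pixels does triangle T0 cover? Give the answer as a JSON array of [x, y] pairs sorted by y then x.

T0:
  2·area = 96
  edge (4, 12)→(12, 0): d=(8,-12) top-left  bias=+0
  edge (12, 0)→(14, 9): d=(2,9) right/bottom  bias=-1
  edge (14, 9)→(4, 12): d=(-10,3) right/bottom  bias=-1
    (5,1)@(11, 3): e=[12,15,69] → X
    (6,1)@(13, 3): e=[36,-3,63] → .
    (4,2)@(9, 5): e=[4,37,55] → X
    (6,2)@(13, 5): e=[52,1,43] → X
    (7,2)@(15, 5): e=[76,-17,37] → .
    (4,3)@(9, 7): e=[20,41,35] → X
    (7,3)@(15, 7): e=[92,-13,17] → .
    (3,4)@(7, 9): e=[12,63,21] → X
    (7,4)@(15, 9): e=[108,-9,-3] → .
    (2,5)@(5, 11): e=[4,85,7] → X
    (4,5)@(9, 11): e=[52,49,-5] → .
    (5,5)@(11, 11): e=[76,31,-11] → .
  covered (13 px):
    . . . . . . . . .
    . . . . . X . . .
    . . . . X X X . .
    . . . . X X X . .
    . . . X X X X . .
    . . X X . . . . .
    . . . . . . . . .
    . . . . . . . . .
    . . . . . . . . .

Answer: [[5,1],[4,2],[5,2],[6,2],[4,3],[5,3],[6,3],[3,4],[4,4],[5,4],[6,4],[2,5],[3,5]]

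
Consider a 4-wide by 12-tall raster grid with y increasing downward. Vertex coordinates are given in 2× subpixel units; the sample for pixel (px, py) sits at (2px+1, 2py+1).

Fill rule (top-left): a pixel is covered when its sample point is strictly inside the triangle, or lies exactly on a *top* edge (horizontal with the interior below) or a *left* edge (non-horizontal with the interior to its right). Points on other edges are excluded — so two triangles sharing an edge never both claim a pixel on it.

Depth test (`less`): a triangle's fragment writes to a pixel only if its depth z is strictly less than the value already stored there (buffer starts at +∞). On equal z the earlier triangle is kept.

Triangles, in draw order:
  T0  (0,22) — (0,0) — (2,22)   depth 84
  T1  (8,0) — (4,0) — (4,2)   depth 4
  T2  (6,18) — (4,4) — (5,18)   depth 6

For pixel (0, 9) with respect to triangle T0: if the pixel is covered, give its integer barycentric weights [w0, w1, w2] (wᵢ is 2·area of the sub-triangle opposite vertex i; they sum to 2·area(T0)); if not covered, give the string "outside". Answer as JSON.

T0:
  2·area = 44
  edge (0, 22)→(0, 0): d=(0,-22) top-left  bias=+0
  edge (0, 0)→(2, 22): d=(2,22) right/bottom  bias=-1
  edge (2, 22)→(0, 22): d=(-2,0) right/bottom  bias=-1
    (0,5)@(1, 11): e=[22,0,22] → .  [on edge]
    (0,6)@(1, 13): e=[22,4,18] → X
    (1,6)@(3, 13): e=[66,-40,18] → .
    (0,7)@(1, 15): e=[22,8,14] → X
    (1,7)@(3, 15): e=[66,-36,14] → .
    (0,8)@(1, 17): e=[22,12,10] → X
    (1,8)@(3, 17): e=[66,-32,10] → .
    (0,9)@(1, 19): e=[22,16,6] → X
    (1,9)@(3, 19): e=[66,-28,6] → .
    (0,10)@(1, 21): e=[22,20,2] → X
    (1,10)@(3, 21): e=[66,-24,2] → .
    (0,11)@(1, 23): e=[22,24,-2] → .
  covered (5 px):
    . . . .
    . . . .
    . . . .
    . . . .
    . . . .
    . . . .
    X . . .
    X . . .
    X . . .
    X . . .
    X . . .
    . . . .
T1:
  2·area = 8  (B↔C swapped to make it positive)
  edge (8, 0)→(4, 2): d=(-4,2) right/bottom  bias=-1
  edge (4, 2)→(4, 0): d=(0,-2) top-left  bias=+0
  edge (4, 0)→(8, 0): d=(4,0) top-left  bias=+0
    (2,0)@(5, 1): e=[2,2,4] → X
    (3,0)@(7, 1): e=[-2,6,4] → .
    (2,1)@(5, 3): e=[-6,2,12] → .
  covered (1 px):
    . . X .
    . . . .
    . . . .
    . . . .
    . . . .
    . . . .
    . . . .
    . . . .
    . . . .
    . . . .
    . . . .
    . . . .
T2:
  2·area = 14  (B↔C swapped to make it positive)
  edge (6, 18)→(5, 18): d=(-1,0) right/bottom  bias=-1
  edge (5, 18)→(4, 4): d=(-1,-14) top-left  bias=+0
  edge (4, 4)→(6, 18): d=(2,14) right/bottom  bias=-1
    (2,5)@(5, 11): e=[7,7,0] → .  [on edge]
    (2,6)@(5, 13): e=[5,5,4] → X
    (3,6)@(7, 13): e=[5,33,-24] → .
    (2,7)@(5, 15): e=[3,3,8] → X
    (3,7)@(7, 15): e=[3,31,-20] → .
    (2,8)@(5, 17): e=[1,1,12] → X
    (3,8)@(7, 17): e=[1,29,-16] → .
    (2,9)@(5, 19): e=[-1,-1,16] → .
  covered (3 px):
    . . . .
    . . . .
    . . . .
    . . . .
    . . . .
    . . . .
    . . X .
    . . X .
    . . X .
    . . . .
    . . . .
    . . . .

Answer: [16,6,22]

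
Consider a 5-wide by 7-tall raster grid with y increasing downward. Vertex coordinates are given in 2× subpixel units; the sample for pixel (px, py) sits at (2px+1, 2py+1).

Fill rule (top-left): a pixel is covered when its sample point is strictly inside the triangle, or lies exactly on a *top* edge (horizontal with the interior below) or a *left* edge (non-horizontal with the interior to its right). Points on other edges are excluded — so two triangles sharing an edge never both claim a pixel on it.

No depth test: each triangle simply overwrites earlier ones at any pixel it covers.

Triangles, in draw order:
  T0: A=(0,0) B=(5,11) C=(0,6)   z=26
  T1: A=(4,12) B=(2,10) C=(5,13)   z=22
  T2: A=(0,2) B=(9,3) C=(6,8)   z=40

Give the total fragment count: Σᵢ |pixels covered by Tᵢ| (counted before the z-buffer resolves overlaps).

T0:
  2·area = 30
  edge (0, 0)→(5, 11): d=(5,11) right/bottom  bias=-1
  edge (5, 11)→(0, 6): d=(-5,-5) top-left  bias=+0
  edge (0, 6)→(0, 0): d=(0,-6) top-left  bias=+0
    (0,1)@(1, 3): e=[4,20,6] → #
    (1,1)@(3, 3): e=[-18,30,18] → ·
    (0,2)@(1, 5): e=[14,10,6] → #
    (1,2)@(3, 5): e=[-8,20,18] → ·
    (0,3)@(1, 7): e=[24,0,6] → #  [on edge]
    (1,3)@(3, 7): e=[2,10,18] → #
    (2,3)@(5, 7): e=[-20,20,30] → ·
    (0,4)@(1, 9): e=[34,-10,6] → ·
    (1,4)@(3, 9): e=[12,0,18] → #  [on edge]
    (2,4)@(5, 9): e=[-10,10,30] → ·
    (1,5)@(3, 11): e=[22,-10,18] → ·
    (2,5)@(5, 11): e=[0,0,30] → ·  [on edge]
    (3,6)@(7, 13): e=[-12,0,42] → ·  [on edge]
  covered (5 px):
    · · · · ·
    # · · · ·
    # · · · ·
    # # · · ·
    · # · · ·
    · · · · ·
    · · · · ·
T1:
  degenerate (2·area = 0) — covers nothing
T2:
  2·area = 48
  edge (0, 2)→(9, 3): d=(9,1) right/bottom  bias=-1
  edge (9, 3)→(6, 8): d=(-3,5) right/bottom  bias=-1
  edge (6, 8)→(0, 2): d=(-6,-6) top-left  bias=+0
    (0,1)@(1, 3): e=[8,40,0] → #  [on edge]
    (1,1)@(3, 3): e=[6,30,12] → #
    (2,1)@(5, 3): e=[4,20,24] → #
    (3,1)@(7, 3): e=[2,10,36] → #
    (4,1)@(9, 3): e=[0,0,48] → ·  [on edge]
    (0,2)@(1, 5): e=[26,34,-12] → ·
    (1,2)@(3, 5): e=[24,24,0] → #  [on edge]
    (4,2)@(9, 5): e=[18,-6,36] → ·
    (1,3)@(3, 7): e=[42,18,-12] → ·
    (2,3)@(5, 7): e=[40,8,0] → #  [on edge]
    (3,3)@(7, 7): e=[38,-2,12] → ·
    (2,4)@(5, 9): e=[58,2,-12] → ·
    (3,4)@(7, 9): e=[56,-8,0] → ·  [on edge]
    (4,5)@(9, 11): e=[72,-24,0] → ·  [on edge]
    (1,6)@(3, 13): e=[96,0,-48] → ·  [on edge]
  covered (8 px):
    · · · · ·
    # # # # ·
    · # # # ·
    · · # · ·
    · · · · ·
    · · · · ·
    · · · · ·

Result: 13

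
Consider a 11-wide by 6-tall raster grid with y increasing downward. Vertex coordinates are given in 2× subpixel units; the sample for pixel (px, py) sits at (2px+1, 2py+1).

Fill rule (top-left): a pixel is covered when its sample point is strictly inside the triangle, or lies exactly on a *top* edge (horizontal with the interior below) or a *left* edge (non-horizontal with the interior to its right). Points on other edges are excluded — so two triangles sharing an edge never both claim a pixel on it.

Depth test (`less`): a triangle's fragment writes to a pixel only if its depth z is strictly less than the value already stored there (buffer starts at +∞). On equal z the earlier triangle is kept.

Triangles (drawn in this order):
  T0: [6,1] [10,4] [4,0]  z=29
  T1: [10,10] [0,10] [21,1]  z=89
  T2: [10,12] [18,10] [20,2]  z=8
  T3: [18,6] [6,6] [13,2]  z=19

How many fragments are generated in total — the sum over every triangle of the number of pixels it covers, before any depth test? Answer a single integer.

T0:
  2·area = 2
  edge (6, 1)→(10, 4): d=(4,3) right/bottom  bias=-1
  edge (10, 4)→(4, 0): d=(-6,-4) top-left  bias=+0
  edge (4, 0)→(6, 1): d=(2,1) right/bottom  bias=-1
  covered (0 px):
    · · · · · · · · · · ·
    · · · · · · · · · · ·
    · · · · · · · · · · ·
    · · · · · · · · · · ·
    · · · · · · · · · · ·
    · · · · · · · · · · ·
T1:
  2·area = 90
  edge (10, 10)→(0, 10): d=(-10,0) right/bottom  bias=-1
  edge (0, 10)→(21, 1): d=(21,-9) top-left  bias=+0
  edge (21, 1)→(10, 10): d=(-11,9) right/bottom  bias=-1
    (10,0)@(21, 1): e=[90,0,0] → ·  [on edge]
    (8,1)@(17, 3): e=[70,6,14] → #
    (9,1)@(19, 3): e=[70,24,-4] → ·
    (6,2)@(13, 5): e=[50,12,28] → #
    (7,2)@(15, 5): e=[50,30,10] → #
    (8,2)@(17, 5): e=[50,48,-8] → ·
    (3,3)@(7, 7): e=[30,0,60] → #  [on edge]
    (4,3)@(9, 7): e=[30,18,42] → #
    (5,3)@(11, 7): e=[30,36,24] → #
    (7,3)@(15, 7): e=[30,72,-12] → ·
    (1,4)@(3, 9): e=[10,6,74] → #
    (2,4)@(5, 9): e=[10,24,56] → #
  covered (12 px):
    · · · · · · · · · · ·
    · · · · · · · · # · ·
    · · · · · · # # · · ·
    · · · # # # # · · · ·
    · # # # # # · · · · ·
    · · · · · · · · · · ·
T2:
  2·area = 60  (B↔C swapped to make it positive)
  edge (10, 12)→(20, 2): d=(10,-10) top-left  bias=+0
  edge (20, 2)→(18, 10): d=(-2,8) right/bottom  bias=-1
  edge (18, 10)→(10, 12): d=(-8,2) right/bottom  bias=-1
    (10,0)@(21, 1): e=[0,-6,66] → ·  [on edge]
    (9,1)@(19, 3): e=[0,6,54] → #  [on edge]
    (10,1)@(21, 3): e=[20,-10,50] → ·
    (8,2)@(17, 5): e=[0,18,42] → #  [on edge]
    (10,2)@(21, 5): e=[40,-14,34] → ·
    (7,3)@(15, 7): e=[0,30,30] → #  [on edge]
    (9,3)@(19, 7): e=[40,-2,22] → ·
    (6,4)@(13, 9): e=[0,42,18] → #  [on edge]
    (9,4)@(19, 9): e=[60,-6,6] → ·
    (5,5)@(11, 11): e=[0,54,6] → #  [on edge]
    (7,5)@(15, 11): e=[40,22,-2] → ·
    (8,5)@(17, 11): e=[60,6,-6] → ·
  covered (10 px):
    · · · · · · · · · · ·
    · · · · · · · · · # ·
    · · · · · · · · # # ·
    · · · · · · · # # · ·
    · · · · · · # # # · ·
    · · · · · # # · · · ·
T3:
  2·area = 48
  edge (18, 6)→(6, 6): d=(-12,0) right/bottom  bias=-1
  edge (6, 6)→(13, 2): d=(7,-4) top-left  bias=+0
  edge (13, 2)→(18, 6): d=(5,4) right/bottom  bias=-1
    (6,1)@(13, 3): e=[36,7,5] → #
    (7,1)@(15, 3): e=[36,15,-3] → ·
    (4,2)@(9, 5): e=[12,5,31] → #
    (5,2)@(11, 5): e=[12,13,23] → #
    (7,2)@(15, 5): e=[12,29,7] → #
    (8,2)@(17, 5): e=[12,37,-1] → ·
    (4,3)@(9, 7): e=[-12,19,41] → ·
    (5,3)@(11, 7): e=[-12,27,33] → ·
    (6,3)@(13, 7): e=[-12,35,25] → ·
    (7,3)@(15, 7): e=[-12,43,17] → ·
  covered (5 px):
    · · · · · · · · · · ·
    · · · · · · # · · · ·
    · · · · # # # # · · ·
    · · · · · · · · · · ·
    · · · · · · · · · · ·
    · · · · · · · · · · ·

Final: 27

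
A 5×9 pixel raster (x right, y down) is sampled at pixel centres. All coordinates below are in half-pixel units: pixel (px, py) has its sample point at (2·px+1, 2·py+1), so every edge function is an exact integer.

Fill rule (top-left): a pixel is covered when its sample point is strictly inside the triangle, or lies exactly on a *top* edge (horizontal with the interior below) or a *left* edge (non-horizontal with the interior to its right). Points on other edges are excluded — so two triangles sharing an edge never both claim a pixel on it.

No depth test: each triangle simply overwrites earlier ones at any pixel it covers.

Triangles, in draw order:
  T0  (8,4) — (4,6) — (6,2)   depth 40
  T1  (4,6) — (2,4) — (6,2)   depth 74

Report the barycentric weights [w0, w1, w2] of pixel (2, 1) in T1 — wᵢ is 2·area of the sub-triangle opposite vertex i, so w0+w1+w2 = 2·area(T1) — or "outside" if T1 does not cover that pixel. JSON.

T0:
  2·area = 12
  edge (8, 4)→(4, 6): d=(-4,2) right/bottom  bias=-1
  edge (4, 6)→(6, 2): d=(2,-4) top-left  bias=+0
  edge (6, 2)→(8, 4): d=(2,2) right/bottom  bias=-1
    (2,0)@(5, 1): e=[18,-6,0] → ·  [on edge]
    (3,1)@(7, 3): e=[6,6,0] → ·  [on edge]
    (2,2)@(5, 5): e=[2,2,8] → █
    (3,2)@(7, 5): e=[-2,10,4] → ·
    (4,2)@(9, 5): e=[-6,18,0] → ·  [on edge]
    (2,3)@(5, 7): e=[-6,6,12] → ·
  covered (1 px):
    · · · · ·
    · · · · ·
    · · █ · ·
    · · · · ·
    · · · · ·
    · · · · ·
    · · · · ·
    · · · · ·
    · · · · ·
T1:
  2·area = 12
  edge (4, 6)→(2, 4): d=(-2,-2) top-left  bias=+0
  edge (2, 4)→(6, 2): d=(4,-2) top-left  bias=+0
  edge (6, 2)→(4, 6): d=(-2,4) right/bottom  bias=-1
    (0,1)@(1, 3): e=[0,-6,18] → ·  [on edge]
    (2,1)@(5, 3): e=[8,2,2] → █
    (3,1)@(7, 3): e=[12,6,-6] → ·
    (1,2)@(3, 5): e=[0,6,6] → █  [on edge]
    (2,2)@(5, 5): e=[4,10,-2] → ·
    (1,3)@(3, 7): e=[-4,14,2] → ·
    (2,3)@(5, 7): e=[0,18,-6] → ·  [on edge]
    (3,4)@(7, 9): e=[0,30,-18] → ·  [on edge]
    (4,5)@(9, 11): e=[0,42,-30] → ·  [on edge]
  covered (2 px):
    · · · · ·
    · · █ · ·
    · █ · · ·
    · · · · ·
    · · · · ·
    · · · · ·
    · · · · ·
    · · · · ·
    · · · · ·

Result: [2,2,8]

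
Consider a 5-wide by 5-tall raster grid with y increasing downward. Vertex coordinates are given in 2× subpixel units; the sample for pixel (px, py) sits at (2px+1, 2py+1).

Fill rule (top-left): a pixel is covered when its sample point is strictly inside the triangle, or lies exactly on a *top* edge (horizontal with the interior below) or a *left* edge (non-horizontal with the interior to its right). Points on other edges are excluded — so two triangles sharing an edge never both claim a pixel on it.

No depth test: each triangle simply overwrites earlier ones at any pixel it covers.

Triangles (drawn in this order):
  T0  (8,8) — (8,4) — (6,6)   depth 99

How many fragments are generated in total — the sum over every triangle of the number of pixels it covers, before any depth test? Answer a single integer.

T0:
  2·area = 8  (B↔C swapped to make it positive)
  edge (8, 8)→(6, 6): d=(-2,-2) top-left  bias=+0
  edge (6, 6)→(8, 4): d=(2,-2) top-left  bias=+0
  edge (8, 4)→(8, 8): d=(0,4) right/bottom  bias=-1
    (0,0)@(1, 1): e=[0,-20,28] → ·  [on edge]
    (1,1)@(3, 3): e=[0,-12,20] → ·  [on edge]
    (4,1)@(9, 3): e=[12,0,-4] → ·  [on edge]
    (2,2)@(5, 5): e=[0,-4,12] → ·  [on edge]
    (3,2)@(7, 5): e=[4,0,4] → █  [on edge]
    (4,2)@(9, 5): e=[8,4,-4] → ·
    (2,3)@(5, 7): e=[-4,0,12] → ·  [on edge]
    (3,3)@(7, 7): e=[0,4,4] → █  [on edge]
    (4,3)@(9, 7): e=[4,8,-4] → ·
    (1,4)@(3, 9): e=[-12,0,20] → ·  [on edge]
    (3,4)@(7, 9): e=[-4,8,4] → ·
    (4,4)@(9, 9): e=[0,12,-4] → ·  [on edge]
  covered (2 px):
    · · · · ·
    · · · · ·
    · · · █ ·
    · · · █ ·
    · · · · ·

Result: 2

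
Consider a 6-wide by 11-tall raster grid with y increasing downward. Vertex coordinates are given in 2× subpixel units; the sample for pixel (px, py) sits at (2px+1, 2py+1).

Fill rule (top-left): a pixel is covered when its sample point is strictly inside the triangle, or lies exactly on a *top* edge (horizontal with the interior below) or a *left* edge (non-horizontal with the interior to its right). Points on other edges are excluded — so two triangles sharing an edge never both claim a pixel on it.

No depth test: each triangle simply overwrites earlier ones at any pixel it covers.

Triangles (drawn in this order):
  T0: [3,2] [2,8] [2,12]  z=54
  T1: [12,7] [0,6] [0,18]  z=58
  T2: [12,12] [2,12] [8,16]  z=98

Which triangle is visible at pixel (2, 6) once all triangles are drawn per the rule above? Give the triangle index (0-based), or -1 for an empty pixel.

T0:
  2·area = 4  (B↔C swapped to make it positive)
  edge (3, 2)→(2, 12): d=(-1,10) right/bottom  bias=-1
  edge (2, 12)→(2, 8): d=(0,-4) top-left  bias=+0
  edge (2, 8)→(3, 2): d=(1,-6) top-left  bias=+0
  covered (0 px):
    · · · · · ·
    · · · · · ·
    · · · · · ·
    · · · · · ·
    · · · · · ·
    · · · · · ·
    · · · · · ·
    · · · · · ·
    · · · · · ·
    · · · · · ·
    · · · · · ·
T1:
  2·area = 144  (B↔C swapped to make it positive)
  edge (12, 7)→(0, 18): d=(-12,11) right/bottom  bias=-1
  edge (0, 18)→(0, 6): d=(0,-12) top-left  bias=+0
  edge (0, 6)→(12, 7): d=(12,1) right/bottom  bias=-1
    (0,3)@(1, 7): e=[121,12,11] → #
    (1,3)@(3, 7): e=[99,36,9] → #
    (2,3)@(5, 7): e=[77,60,7] → #
    (3,3)@(7, 7): e=[55,84,5] → #
    (4,3)@(9, 7): e=[33,108,3] → #
    (5,3)@(11, 7): e=[11,132,1] → #
    (0,4)@(1, 9): e=[97,12,35] → #
    (5,4)@(11, 9): e=[-13,132,25] → ·
    (0,5)@(1, 11): e=[73,12,59] → #
    (4,5)@(9, 11): e=[-15,108,51] → ·
    (0,6)@(1, 13): e=[49,12,83] → #
    (3,6)@(7, 13): e=[-17,84,77] → ·
  covered (21 px):
    · · · · · ·
    · · · · · ·
    · · · · · ·
    # # # # # #
    # # # # # ·
    # # # # · ·
    # # # · · ·
    # # · · · ·
    # · · · · ·
    · · · · · ·
    · · · · · ·
T2:
  2·area = 40  (B↔C swapped to make it positive)
  edge (12, 12)→(8, 16): d=(-4,4) right/bottom  bias=-1
  edge (8, 16)→(2, 12): d=(-6,-4) top-left  bias=+0
  edge (2, 12)→(12, 12): d=(10,0) top-left  bias=+0
    (2,6)@(5, 13): e=[24,6,10] → #
    (3,6)@(7, 13): e=[16,14,10] → #
    (4,6)@(9, 13): e=[8,22,10] → #
    (5,6)@(11, 13): e=[0,30,10] → ·  [on edge]
    (2,7)@(5, 15): e=[16,-6,30] → ·
    (3,7)@(7, 15): e=[8,2,30] → #
    (4,7)@(9, 15): e=[0,10,30] → ·  [on edge]
    (3,8)@(7, 17): e=[0,-10,50] → ·  [on edge]
    (2,9)@(5, 19): e=[0,-30,70] → ·  [on edge]
    (1,10)@(3, 21): e=[0,-50,90] → ·  [on edge]
  covered (4 px):
    · · · · · ·
    · · · · · ·
    · · · · · ·
    · · · · · ·
    · · · · · ·
    · · · · · ·
    · · # # # ·
    · · · # · ·
    · · · · · ·
    · · · · · ·
    · · · · · ·

Z-buffer (winner per pixel, '.' = empty):
  . . . . . .
  . . . . . .
  . . . . . .
  1 1 1 1 1 1
  1 1 1 1 1 .
  1 1 1 1 . .
  1 1 2 2 2 .
  1 1 . 2 . .
  1 . . . . .
  . . . . . .
  . . . . . .

Answer: 2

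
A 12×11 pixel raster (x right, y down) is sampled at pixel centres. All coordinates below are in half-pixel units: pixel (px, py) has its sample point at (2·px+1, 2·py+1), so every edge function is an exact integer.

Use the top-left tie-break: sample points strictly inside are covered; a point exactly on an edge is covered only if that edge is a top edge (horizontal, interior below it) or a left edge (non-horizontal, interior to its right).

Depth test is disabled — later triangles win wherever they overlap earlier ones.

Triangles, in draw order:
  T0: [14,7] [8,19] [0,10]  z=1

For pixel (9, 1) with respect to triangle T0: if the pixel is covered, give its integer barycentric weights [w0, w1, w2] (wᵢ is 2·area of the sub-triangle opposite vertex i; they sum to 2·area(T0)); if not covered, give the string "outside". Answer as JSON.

T0:
  2·area = 150
  edge (14, 7)→(8, 19): d=(-6,12) right/bottom  bias=-1
  edge (8, 19)→(0, 10): d=(-8,-9) top-left  bias=+0
  edge (0, 10)→(14, 7): d=(14,-3) top-left  bias=+0
    (8,0)@(17, 1): e=[0,225,-75] → .  [on edge]
    (7,2)@(15, 5): e=[0,175,-25] → .  [on edge]
    (2,4)@(5, 9): e=[96,53,1] → X
    (3,4)@(7, 9): e=[72,71,7] → X
    (4,4)@(9, 9): e=[48,89,13] → X
    (5,4)@(11, 9): e=[24,107,19] → X
    (6,4)@(13, 9): e=[0,125,25] → .  [on edge]
    (0,5)@(1, 11): e=[132,1,17] → X
    (1,5)@(3, 11): e=[108,19,23] → X
    (6,5)@(13, 11): e=[-12,109,53] → .
    (0,6)@(1, 13): e=[120,-15,45] → .
    (1,6)@(3, 13): e=[96,3,51] → X
    (5,6)@(11, 13): e=[0,75,75] → .  [on edge]
    (4,8)@(9, 17): e=[0,25,125] → .  [on edge]
    (3,10)@(7, 21): e=[0,-25,175] → .  [on edge]
  covered (18 px):
    . . . . . . . . . . . .
    . . . . . . . . . . . .
    . . . . . . . . . . . .
    . . . . . . . . . . . .
    . . X X X X . . . . . .
    X X X X X X . . . . . .
    . X X X X . . . . . . .
    . . X X X . . . . . . .
    . . . X . . . . . . . .
    . . . . . . . . . . . .
    . . . . . . . . . . . .

Answer: "outside"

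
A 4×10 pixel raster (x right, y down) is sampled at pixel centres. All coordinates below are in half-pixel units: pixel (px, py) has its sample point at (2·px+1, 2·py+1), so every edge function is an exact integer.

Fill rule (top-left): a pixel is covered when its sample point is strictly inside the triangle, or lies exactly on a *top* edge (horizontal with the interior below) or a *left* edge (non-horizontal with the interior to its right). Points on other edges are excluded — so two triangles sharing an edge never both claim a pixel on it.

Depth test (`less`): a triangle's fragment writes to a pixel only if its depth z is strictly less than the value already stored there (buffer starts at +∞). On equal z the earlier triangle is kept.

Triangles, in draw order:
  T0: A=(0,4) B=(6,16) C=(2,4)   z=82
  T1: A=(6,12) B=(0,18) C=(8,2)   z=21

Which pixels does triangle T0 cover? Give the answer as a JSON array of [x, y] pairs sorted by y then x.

T0:
  2·area = 24  (B↔C swapped to make it positive)
  edge (0, 4)→(2, 4): d=(2,0) top-left  bias=+0
  edge (2, 4)→(6, 16): d=(4,12) right/bottom  bias=-1
  edge (6, 16)→(0, 4): d=(-6,-12) top-left  bias=+0
    (0,0)@(1, 1): e=[-6,0,30] → ·  [on edge]
    (0,2)@(1, 5): e=[2,16,6] → #
    (1,2)@(3, 5): e=[2,-8,30] → ·
    (0,3)@(1, 7): e=[6,24,-6] → ·
    (1,3)@(3, 7): e=[6,0,18] → ·  [on edge]
    (1,4)@(3, 9): e=[10,8,6] → #
    (2,4)@(5, 9): e=[10,-16,30] → ·
    (1,5)@(3, 11): e=[14,16,-6] → ·
    (2,6)@(5, 13): e=[18,0,6] → ·  [on edge]
    (3,9)@(7, 19): e=[30,0,-6] → ·  [on edge]
  covered (2 px):
    · · · ·
    · · · ·
    # · · ·
    · · · ·
    · # · ·
    · · · ·
    · · · ·
    · · · ·
    · · · ·
    · · · ·
T1:
  2·area = 48
  edge (6, 12)→(0, 18): d=(-6,6) right/bottom  bias=-1
  edge (0, 18)→(8, 2): d=(8,-16) top-left  bias=+0
  edge (8, 2)→(6, 12): d=(-2,10) right/bottom  bias=-1
    (3,2)@(7, 5): e=[36,8,4] → #
    (3,3)@(7, 7): e=[24,24,0] → ·  [on edge]
    (2,4)@(5, 9): e=[24,8,16] → #
    (3,4)@(7, 9): e=[12,40,-4] → ·
    (2,5)@(5, 11): e=[12,24,12] → #
    (3,5)@(7, 11): e=[0,56,-8] → ·  [on edge]
    (1,6)@(3, 13): e=[12,8,28] → #
    (2,6)@(5, 13): e=[0,40,8] → ·  [on edge]
    (1,7)@(3, 15): e=[0,24,24] → ·  [on edge]
    (0,8)@(1, 17): e=[0,8,40] → ·  [on edge]
    (2,8)@(5, 17): e=[-24,72,0] → ·  [on edge]
  covered (4 px):
    · · · ·
    · · · ·
    · · · #
    · · · ·
    · · # ·
    · · # ·
    · # · ·
    · · · ·
    · · · ·
    · · · ·

Final: [[0,2],[1,4]]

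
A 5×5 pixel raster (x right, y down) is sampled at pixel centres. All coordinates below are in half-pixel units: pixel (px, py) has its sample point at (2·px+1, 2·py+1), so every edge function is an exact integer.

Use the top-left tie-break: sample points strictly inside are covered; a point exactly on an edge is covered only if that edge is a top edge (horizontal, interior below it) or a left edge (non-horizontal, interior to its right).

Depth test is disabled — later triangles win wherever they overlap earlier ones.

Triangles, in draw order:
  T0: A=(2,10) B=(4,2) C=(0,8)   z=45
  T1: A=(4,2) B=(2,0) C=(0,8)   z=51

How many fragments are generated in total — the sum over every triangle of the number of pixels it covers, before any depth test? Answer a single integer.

T0:
  2·area = 20  (B↔C swapped to make it positive)
  edge (2, 10)→(0, 8): d=(-2,-2) top-left  bias=+0
  edge (0, 8)→(4, 2): d=(4,-6) top-left  bias=+0
  edge (4, 2)→(2, 10): d=(-2,8) right/bottom  bias=-1
    (1,2)@(3, 5): e=[12,6,2] → █
    (2,2)@(5, 5): e=[16,18,-14] → ·
    (0,3)@(1, 7): e=[4,2,14] → █
    (1,3)@(3, 7): e=[8,14,-2] → ·
    (0,4)@(1, 9): e=[0,10,10] → █  [on edge]
    (1,4)@(3, 9): e=[4,22,-6] → ·
  covered (3 px):
    · · · · ·
    · · · · ·
    · █ · · ·
    █ · · · ·
    █ · · · ·
T1:
  2·area = 20  (B↔C swapped to make it positive)
  edge (4, 2)→(0, 8): d=(-4,6) right/bottom  bias=-1
  edge (0, 8)→(2, 0): d=(2,-8) top-left  bias=+0
  edge (2, 0)→(4, 2): d=(2,2) right/bottom  bias=-1
    (1,0)@(3, 1): e=[10,10,0] → ·  [on edge]
    (1,1)@(3, 3): e=[2,14,4] → █
    (2,1)@(5, 3): e=[-10,30,0] → ·  [on edge]
    (0,2)@(1, 5): e=[6,2,12] → █
    (1,2)@(3, 5): e=[-6,18,8] → ·
    (3,2)@(7, 5): e=[-30,50,0] → ·  [on edge]
    (0,3)@(1, 7): e=[-2,6,16] → ·
    (4,3)@(9, 7): e=[-50,70,0] → ·  [on edge]
  covered (2 px):
    · · · · ·
    · █ · · ·
    █ · · · ·
    · · · · ·
    · · · · ·

Answer: 5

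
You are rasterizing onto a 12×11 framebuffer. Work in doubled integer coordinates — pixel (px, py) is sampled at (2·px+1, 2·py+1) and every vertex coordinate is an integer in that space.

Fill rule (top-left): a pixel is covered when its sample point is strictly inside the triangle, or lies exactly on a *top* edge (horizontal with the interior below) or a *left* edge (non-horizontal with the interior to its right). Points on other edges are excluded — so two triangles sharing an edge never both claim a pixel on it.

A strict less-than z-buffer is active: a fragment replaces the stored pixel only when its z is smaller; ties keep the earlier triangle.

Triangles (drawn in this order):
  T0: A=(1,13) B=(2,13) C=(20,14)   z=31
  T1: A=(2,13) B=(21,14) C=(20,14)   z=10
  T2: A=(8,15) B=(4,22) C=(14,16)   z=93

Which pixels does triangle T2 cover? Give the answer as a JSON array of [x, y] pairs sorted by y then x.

T0:
  2·area = 1
  edge (1, 13)→(2, 13): d=(1,0) top-left  bias=+0
  edge (2, 13)→(20, 14): d=(18,1) right/bottom  bias=-1
  edge (20, 14)→(1, 13): d=(-19,-1) top-left  bias=+0
    (0,6)@(1, 13): e=[0,1,0] → X  [on edge]
    (1,6)@(3, 13): e=[0,-1,2] → .  [on edge]
    (2,6)@(5, 13): e=[0,-3,4] → .  [on edge]
    (3,6)@(7, 13): e=[0,-5,6] → .  [on edge]
    (4,6)@(9, 13): e=[0,-7,8] → .  [on edge]
    (5,6)@(11, 13): e=[0,-9,10] → .  [on edge]
    (6,6)@(13, 13): e=[0,-11,12] → .  [on edge]
    (7,6)@(15, 13): e=[0,-13,14] → .  [on edge]
    (8,6)@(17, 13): e=[0,-15,16] → .  [on edge]
    (9,6)@(19, 13): e=[0,-17,18] → .  [on edge]
    (10,6)@(21, 13): e=[0,-19,20] → .  [on edge]
    (11,6)@(23, 13): e=[0,-21,22] → .  [on edge]
  covered (1 px):
    . . . . . . . . . . . .
    . . . . . . . . . . . .
    . . . . . . . . . . . .
    . . . . . . . . . . . .
    . . . . . . . . . . . .
    . . . . . . . . . . . .
    X . . . . . . . . . . .
    . . . . . . . . . . . .
    . . . . . . . . . . . .
    . . . . . . . . . . . .
    . . . . . . . . . . . .
T1:
  2·area = 1
  edge (2, 13)→(21, 14): d=(19,1) right/bottom  bias=-1
  edge (21, 14)→(20, 14): d=(-1,0) right/bottom  bias=-1
  edge (20, 14)→(2, 13): d=(-18,-1) top-left  bias=+0
  covered (0 px):
    . . . . . . . . . . . .
    . . . . . . . . . . . .
    . . . . . . . . . . . .
    . . . . . . . . . . . .
    . . . . . . . . . . . .
    . . . . . . . . . . . .
    . . . . . . . . . . . .
    . . . . . . . . . . . .
    . . . . . . . . . . . .
    . . . . . . . . . . . .
    . . . . . . . . . . . .
T2:
  2·area = 46  (B↔C swapped to make it positive)
  edge (8, 15)→(14, 16): d=(6,1) right/bottom  bias=-1
  edge (14, 16)→(4, 22): d=(-10,6) right/bottom  bias=-1
  edge (4, 22)→(8, 15): d=(4,-7) top-left  bias=+0
    (9,6)@(19, 13): e=[-23,0,69] → .  [on edge]
    (3,8)@(7, 17): e=[13,32,1] → X
    (4,8)@(9, 17): e=[11,20,15] → X
    (5,8)@(11, 17): e=[9,8,29] → X
    (6,8)@(13, 17): e=[7,-4,43] → .
    (3,9)@(7, 19): e=[25,12,9] → X
    (4,9)@(9, 19): e=[23,0,23] → .  [on edge]
    (5,9)@(11, 19): e=[21,-12,37] → .
    (2,10)@(5, 21): e=[39,4,3] → X
    (3,10)@(7, 21): e=[37,-8,17] → .
  covered (5 px):
    . . . . . . . . . . . .
    . . . . . . . . . . . .
    . . . . . . . . . . . .
    . . . . . . . . . . . .
    . . . . . . . . . . . .
    . . . . . . . . . . . .
    . . . . . . . . . . . .
    . . . . . . . . . . . .
    . . . X X X . . . . . .
    . . . X . . . . . . . .
    . . X . . . . . . . . .

Final: [[3,8],[4,8],[5,8],[3,9],[2,10]]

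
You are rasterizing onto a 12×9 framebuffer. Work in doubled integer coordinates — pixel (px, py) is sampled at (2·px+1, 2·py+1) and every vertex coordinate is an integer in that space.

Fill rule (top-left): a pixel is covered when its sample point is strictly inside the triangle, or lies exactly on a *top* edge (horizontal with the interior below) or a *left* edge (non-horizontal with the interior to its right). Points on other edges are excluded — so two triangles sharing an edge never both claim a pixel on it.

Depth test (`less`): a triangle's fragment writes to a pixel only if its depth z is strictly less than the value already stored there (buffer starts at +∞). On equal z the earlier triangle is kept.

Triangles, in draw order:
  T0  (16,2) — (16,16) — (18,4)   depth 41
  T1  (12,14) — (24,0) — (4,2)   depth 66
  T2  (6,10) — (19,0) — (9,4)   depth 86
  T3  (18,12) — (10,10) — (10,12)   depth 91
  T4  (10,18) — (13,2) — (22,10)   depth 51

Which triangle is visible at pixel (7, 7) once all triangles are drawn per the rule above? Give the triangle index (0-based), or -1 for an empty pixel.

T0:
  2·area = 28  (B↔C swapped to make it positive)
  edge (16, 2)→(18, 4): d=(2,2) right/bottom  bias=-1
  edge (18, 4)→(16, 16): d=(-2,12) right/bottom  bias=-1
  edge (16, 16)→(16, 2): d=(0,-14) top-left  bias=+0
    (7,0)@(15, 1): e=[0,42,-14] → .  [on edge]
    (8,1)@(17, 3): e=[0,14,14] → .  [on edge]
    (8,2)@(17, 5): e=[4,10,14] → X
    (9,2)@(19, 5): e=[0,-14,42] → .  [on edge]
    (8,3)@(17, 7): e=[8,6,14] → X
    (9,3)@(19, 7): e=[4,-18,42] → .
    (10,3)@(21, 7): e=[0,-42,70] → .  [on edge]
    (8,4)@(17, 9): e=[12,2,14] → X
    (9,4)@(19, 9): e=[8,-22,42] → .
    (11,4)@(23, 9): e=[0,-70,98] → .  [on edge]
    (8,5)@(17, 11): e=[16,-2,14] → .
  covered (3 px):
    . . . . . . . . . . . .
    . . . . . . . . . . . .
    . . . . . . . . X . . .
    . . . . . . . . X . . .
    . . . . . . . . X . . .
    . . . . . . . . . . . .
    . . . . . . . . . . . .
    . . . . . . . . . . . .
    . . . . . . . . . . . .
T1:
  2·area = 256  (B↔C swapped to make it positive)
  edge (12, 14)→(4, 2): d=(-8,-12) top-left  bias=+0
  edge (4, 2)→(24, 0): d=(20,-2) top-left  bias=+0
  edge (24, 0)→(12, 14): d=(-12,14) right/bottom  bias=-1
    (7,0)@(15, 1): e=[140,2,114] → X
    (8,0)@(17, 1): e=[164,6,86] → X
    (9,0)@(19, 1): e=[188,10,58] → X
    (10,0)@(21, 1): e=[212,14,30] → X
    (11,0)@(23, 1): e=[236,18,2] → X
    (2,1)@(5, 3): e=[4,22,230] → X
    (3,1)@(7, 3): e=[28,26,202] → X
    (4,1)@(9, 3): e=[52,30,174] → X
    (5,1)@(11, 3): e=[76,34,146] → X
    (6,1)@(13, 3): e=[100,38,118] → X
    (11,1)@(23, 3): e=[220,58,-22] → .
    (2,2)@(5, 5): e=[-12,62,206] → .
  covered (32 px):
    . . . . . . . X X X X X
    . . X X X X X X X X X .
    . . . X X X X X X X . .
    . . . . X X X X X . . .
    . . . . X X X X . . . .
    . . . . . X X . . . . .
    . . . . . . . . . . . .
    . . . . . . . . . . . .
    . . . . . . . . . . . .
T2:
  2·area = 48  (B↔C swapped to make it positive)
  edge (6, 10)→(9, 4): d=(3,-6) top-left  bias=+0
  edge (9, 4)→(19, 0): d=(10,-4) top-left  bias=+0
  edge (19, 0)→(6, 10): d=(-13,10) right/bottom  bias=-1
    (8,0)@(17, 1): e=[39,2,7] → X
    (9,0)@(19, 1): e=[51,10,-13] → .
    (6,1)@(13, 3): e=[21,6,21] → X
    (7,1)@(15, 3): e=[33,14,1] → X
    (8,1)@(17, 3): e=[45,22,-19] → .
    (4,2)@(9, 5): e=[3,10,35] → X
    (5,2)@(11, 5): e=[15,18,15] → X
    (6,2)@(13, 5): e=[27,26,-5] → .
    (7,2)@(15, 5): e=[39,34,-25] → .
    (4,3)@(9, 7): e=[9,30,9] → X
    (5,3)@(11, 7): e=[21,38,-11] → .
    (3,4)@(7, 9): e=[3,42,3] → X
  covered (7 px):
    . . . . . . . . X . . .
    . . . . . . X X . . . .
    . . . . X X . . . . . .
    . . . . X . . . . . . .
    . . . X . . . . . . . .
    . . . . . . . . . . . .
    . . . . . . . . . . . .
    . . . . . . . . . . . .
    . . . . . . . . . . . .
T3:
  2·area = 16  (B↔C swapped to make it positive)
  edge (18, 12)→(10, 12): d=(-8,0) right/bottom  bias=-1
  edge (10, 12)→(10, 10): d=(0,-2) top-left  bias=+0
  edge (10, 10)→(18, 12): d=(8,2) right/bottom  bias=-1
    (5,5)@(11, 11): e=[8,2,6] → X
    (6,5)@(13, 11): e=[8,6,2] → X
    (7,5)@(15, 11): e=[8,10,-2] → .
    (5,6)@(11, 13): e=[-8,2,22] → .
    (6,6)@(13, 13): e=[-8,6,18] → .
  covered (2 px):
    . . . . . . . . . . . .
    . . . . . . . . . . . .
    . . . . . . . . . . . .
    . . . . . . . . . . . .
    . . . . . . . . . . . .
    . . . . . X X . . . . .
    . . . . . . . . . . . .
    . . . . . . . . . . . .
    . . . . . . . . . . . .
T4:
  2·area = 168
  edge (10, 18)→(13, 2): d=(3,-16) top-left  bias=+0
  edge (13, 2)→(22, 10): d=(9,8) right/bottom  bias=-1
  edge (22, 10)→(10, 18): d=(-12,8) right/bottom  bias=-1
    (6,1)@(13, 3): e=[3,9,156] → X
    (7,1)@(15, 3): e=[35,-7,140] → .
    (6,2)@(13, 5): e=[9,27,132] → X
    (7,2)@(15, 5): e=[41,11,116] → X
    (8,2)@(17, 5): e=[73,-5,100] → .
    (6,3)@(13, 7): e=[15,45,108] → X
    (8,3)@(17, 7): e=[79,13,76] → X
    (9,3)@(19, 7): e=[111,-3,60] → .
    (6,4)@(13, 9): e=[21,63,84] → X
    (9,4)@(19, 9): e=[117,15,36] → X
    (10,4)@(21, 9): e=[149,-1,20] → .
    (6,5)@(13, 11): e=[27,81,60] → X
  covered (21 px):
    . . . . . . . . . . . .
    . . . . . . X . . . . .
    . . . . . . X X . . . .
    . . . . . . X X X . . .
    . . . . . . X X X X . .
    . . . . . . X X X X . .
    . . . . . X X X X . . .
    . . . . . X X . . . . .
    . . . . . X . . . . . .

Z-buffer (winner per pixel, '.' = empty):
  . . . . . . . 1 1 1 1 1
  . . 1 1 1 1 4 1 1 1 1 .
  . . . 1 1 1 4 4 0 1 . .
  . . . . 1 1 4 4 0 . . .
  . . . 2 1 1 4 4 0 4 . .
  . . . . . 1 4 4 4 4 . .
  . . . . . 4 4 4 4 . . .
  . . . . . 4 4 . . . . .
  . . . . . 4 . . . . . .

Final: -1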